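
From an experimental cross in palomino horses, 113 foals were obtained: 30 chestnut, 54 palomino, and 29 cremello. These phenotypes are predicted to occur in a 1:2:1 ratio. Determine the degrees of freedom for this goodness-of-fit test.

A goodness-of-fit test with 3 phenotype classes has df = 3 − 1 = 2.

2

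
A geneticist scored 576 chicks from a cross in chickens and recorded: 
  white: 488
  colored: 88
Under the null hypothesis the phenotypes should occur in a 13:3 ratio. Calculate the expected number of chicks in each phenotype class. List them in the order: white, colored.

468, 108

Under the 13:3 hypothesis (Σ ratio = 16, N = 576):
  white: 576 × 13/16 = 468
  colored: 576 × 3/16 = 108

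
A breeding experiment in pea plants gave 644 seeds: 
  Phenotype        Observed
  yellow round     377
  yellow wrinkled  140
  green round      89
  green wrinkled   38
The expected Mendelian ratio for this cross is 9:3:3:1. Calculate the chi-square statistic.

12.144

Total ratio parts = 16. Expected numbers out of 644:
  yellow round: 644 × 9/16 = 362.25
  yellow wrinkled: 644 × 3/16 = 120.75
  green round: 644 × 3/16 = 120.75
  green wrinkled: 644 × 1/16 = 40.25
χ² = Σ (O − E)² / E
  yellow round: (377 − 362.25)² / 362.25 = 0.6006
  yellow wrinkled: (140 − 120.75)² / 120.75 = 3.0688
  green round: (89 − 120.75)² / 120.75 = 8.3483
  green wrinkled: (38 − 40.25)² / 40.25 = 0.1258
χ² = 0.6006 + 3.0688 + 8.3483 + 0.1258 = 12.1435 ≈ 12.144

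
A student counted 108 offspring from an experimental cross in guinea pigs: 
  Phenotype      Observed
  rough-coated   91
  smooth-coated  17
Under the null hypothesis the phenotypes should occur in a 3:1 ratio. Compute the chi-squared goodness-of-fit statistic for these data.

Total ratio parts = 4. Expected numbers out of 108:
  rough-coated: 108 × 3/4 = 81
  smooth-coated: 108 × 1/4 = 27
χ² = Σ (O − E)² / E
  rough-coated: (91 − 81)² / 81 = 1.2346
  smooth-coated: (17 − 27)² / 27 = 3.7037
χ² = 1.2346 + 3.7037 = 4.9383 ≈ 4.938

4.938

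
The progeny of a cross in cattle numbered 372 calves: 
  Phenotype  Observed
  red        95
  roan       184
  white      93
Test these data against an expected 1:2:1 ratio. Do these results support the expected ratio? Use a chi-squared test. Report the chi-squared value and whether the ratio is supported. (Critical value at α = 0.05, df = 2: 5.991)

0.065; consistent

Total ratio parts = 4. Expected numbers out of 372:
  red: 372 × 1/4 = 93
  roan: 372 × 2/4 = 186
  white: 372 × 1/4 = 93
χ² = Σ (O − E)² / E
  red: (95 − 93)² / 93 = 0.0430
  roan: (184 − 186)² / 186 = 0.0215
  white: (93 − 93)² / 93 = 0.0000
χ² = 0.0430 + 0.0215 + 0.0000 = 0.0645 ≈ 0.065
Degrees of freedom = 3 − 1 = 2; critical value at α = 0.05 is 5.991.
Since 0.065 < 5.991, we fail to reject the null hypothesis — the data are consistent with the 1:2:1 ratio.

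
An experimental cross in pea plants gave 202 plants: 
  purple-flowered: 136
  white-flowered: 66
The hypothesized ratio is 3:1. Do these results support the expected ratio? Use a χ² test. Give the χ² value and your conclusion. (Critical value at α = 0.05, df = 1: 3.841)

Under the 3:1 hypothesis (Σ ratio = 4, N = 202):
  purple-flowered: 202 × 3/4 = 151.5
  white-flowered: 202 × 1/4 = 50.5
χ² = Σ (O − E)² / E
  purple-flowered: (136 − 151.5)² / 151.5 = 1.5858
  white-flowered: (66 − 50.5)² / 50.5 = 4.7574
χ² = 1.5858 + 4.7574 = 6.3432 ≈ 6.343
Degrees of freedom = 2 − 1 = 1; critical value at α = 0.05 is 3.841.
Since 6.343 > 3.841, we reject the null hypothesis — the data do not fit the 3:1 ratio.

6.343; not consistent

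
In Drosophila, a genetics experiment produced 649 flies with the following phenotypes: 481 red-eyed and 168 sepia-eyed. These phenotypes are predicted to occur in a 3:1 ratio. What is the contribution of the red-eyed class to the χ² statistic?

0.068

Expected counts for N = 649 under a 3:1 ratio (total parts = 4):
  red-eyed: 649 × 3/4 = 486.75
  sepia-eyed: 649 × 1/4 = 162.25
Contribution of red-eyed: (481 − 486.75)² / 486.75 = 0.0679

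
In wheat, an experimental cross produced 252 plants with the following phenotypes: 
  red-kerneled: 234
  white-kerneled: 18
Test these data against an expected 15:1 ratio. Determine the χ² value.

0.343

Under the 15:1 hypothesis (Σ ratio = 16, N = 252):
  red-kerneled: 252 × 15/16 = 236.25
  white-kerneled: 252 × 1/16 = 15.75
χ² = Σ (O − E)² / E
  red-kerneled: (234 − 236.25)² / 236.25 = 0.0214
  white-kerneled: (18 − 15.75)² / 15.75 = 0.3214
χ² = 0.0214 + 0.3214 = 0.3428 ≈ 0.343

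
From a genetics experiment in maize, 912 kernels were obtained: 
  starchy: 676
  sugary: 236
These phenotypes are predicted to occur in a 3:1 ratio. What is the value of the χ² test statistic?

0.374

The 3:1 ratio has 4 parts, so with N = 912 the expected counts are:
  starchy: 912 × 3/4 = 684
  sugary: 912 × 1/4 = 228
χ² = Σ (O − E)² / E
  starchy: (676 − 684)² / 684 = 0.0936
  sugary: (236 − 228)² / 228 = 0.2807
χ² = 0.0936 + 0.2807 = 0.3743 ≈ 0.374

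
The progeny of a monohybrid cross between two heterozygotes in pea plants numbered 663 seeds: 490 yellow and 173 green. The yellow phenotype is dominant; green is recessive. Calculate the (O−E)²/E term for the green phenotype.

0.317

For a monohybrid cross between heterozygotes with complete dominance, the expected phenotypic ratio is 3:1.
Under the 3:1 hypothesis (Σ ratio = 4, N = 663):
  yellow: 663 × 3/4 = 497.25
  green: 663 × 1/4 = 165.75
Contribution of green: (173 − 165.75)² / 165.75 = 0.3171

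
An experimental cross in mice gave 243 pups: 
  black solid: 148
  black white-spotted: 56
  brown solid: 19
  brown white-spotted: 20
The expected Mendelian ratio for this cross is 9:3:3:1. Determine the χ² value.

Expected counts for N = 243 under a 9:3:3:1 ratio (total parts = 16):
  black solid: 243 × 9/16 = 136.6875
  black white-spotted: 243 × 3/16 = 45.5625
  brown solid: 243 × 3/16 = 45.5625
  brown white-spotted: 243 × 1/16 = 15.1875
χ² = Σ (O − E)² / E
  black solid: (148 − 136.6875)² / 136.6875 = 0.9362
  black white-spotted: (56 − 45.5625)² / 45.5625 = 2.3910
  brown solid: (19 − 45.5625)² / 45.5625 = 15.4857
  brown white-spotted: (20 − 15.1875)² / 15.1875 = 1.5249
χ² = 0.9362 + 2.3910 + 15.4857 + 1.5249 = 20.3378 ≈ 20.338

20.338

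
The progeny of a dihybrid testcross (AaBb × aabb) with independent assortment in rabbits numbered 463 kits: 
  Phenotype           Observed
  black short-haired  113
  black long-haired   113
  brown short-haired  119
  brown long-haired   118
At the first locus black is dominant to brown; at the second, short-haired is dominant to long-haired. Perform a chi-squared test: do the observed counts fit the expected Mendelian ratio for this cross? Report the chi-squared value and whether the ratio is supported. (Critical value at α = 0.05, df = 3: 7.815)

0.266; consistent

A dihybrid testcross with independent assortment gives a 1:1:1:1 ratio.
Under the 1:1:1:1 hypothesis (Σ ratio = 4, N = 463):
  black short-haired: 463 × 1/4 = 115.75
  black long-haired: 463 × 1/4 = 115.75
  brown short-haired: 463 × 1/4 = 115.75
  brown long-haired: 463 × 1/4 = 115.75
χ² = Σ (O − E)² / E
  black short-haired: (113 − 115.75)² / 115.75 = 0.0653
  black long-haired: (113 − 115.75)² / 115.75 = 0.0653
  brown short-haired: (119 − 115.75)² / 115.75 = 0.0913
  brown long-haired: (118 − 115.75)² / 115.75 = 0.0437
χ² = 0.0653 + 0.0653 + 0.0913 + 0.0437 = 0.2656 ≈ 0.266
Degrees of freedom = 4 − 1 = 3; critical value at α = 0.05 is 7.815.
Since 0.266 < 7.815, we fail to reject the null hypothesis — the data are consistent with the 1:1:1:1 ratio.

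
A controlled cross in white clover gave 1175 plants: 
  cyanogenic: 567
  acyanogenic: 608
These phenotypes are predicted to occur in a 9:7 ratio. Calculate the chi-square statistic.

30.517

Total ratio parts = 16. Expected numbers out of 1175:
  cyanogenic: 1175 × 9/16 = 660.9375
  acyanogenic: 1175 × 7/16 = 514.0625
χ² = Σ (O − E)² / E
  cyanogenic: (567 − 660.9375)² / 660.9375 = 13.3511
  acyanogenic: (608 − 514.0625)² / 514.0625 = 17.1657
χ² = 13.3511 + 17.1657 = 30.5168 ≈ 30.517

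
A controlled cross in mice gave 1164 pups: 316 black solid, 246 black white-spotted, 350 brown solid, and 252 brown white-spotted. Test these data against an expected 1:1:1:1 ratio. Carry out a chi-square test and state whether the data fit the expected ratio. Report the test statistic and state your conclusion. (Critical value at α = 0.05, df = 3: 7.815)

26.296; not consistent

Under the 1:1:1:1 hypothesis (Σ ratio = 4, N = 1164):
  black solid: 1164 × 1/4 = 291
  black white-spotted: 1164 × 1/4 = 291
  brown solid: 1164 × 1/4 = 291
  brown white-spotted: 1164 × 1/4 = 291
χ² = Σ (O − E)² / E
  black solid: (316 − 291)² / 291 = 2.1478
  black white-spotted: (246 − 291)² / 291 = 6.9588
  brown solid: (350 − 291)² / 291 = 11.9622
  brown white-spotted: (252 − 291)² / 291 = 5.2268
χ² = 2.1478 + 6.9588 + 11.9622 + 5.2268 = 26.2956 ≈ 26.296
Degrees of freedom = 4 − 1 = 3; critical value at α = 0.05 is 7.815.
Since 26.296 > 7.815, we reject the null hypothesis — the data do not fit the 1:1:1:1 ratio.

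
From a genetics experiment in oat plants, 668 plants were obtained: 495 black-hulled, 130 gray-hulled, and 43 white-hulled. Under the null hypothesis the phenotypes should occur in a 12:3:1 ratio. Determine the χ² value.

0.289

Total ratio parts = 16. Expected numbers out of 668:
  black-hulled: 668 × 12/16 = 501
  gray-hulled: 668 × 3/16 = 125.25
  white-hulled: 668 × 1/16 = 41.75
χ² = Σ (O − E)² / E
  black-hulled: (495 − 501)² / 501 = 0.0719
  gray-hulled: (130 − 125.25)² / 125.25 = 0.1801
  white-hulled: (43 − 41.75)² / 41.75 = 0.0374
χ² = 0.0719 + 0.1801 + 0.0374 = 0.2894 ≈ 0.289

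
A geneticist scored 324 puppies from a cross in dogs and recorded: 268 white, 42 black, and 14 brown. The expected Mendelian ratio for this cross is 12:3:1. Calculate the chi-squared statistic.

Under the 12:3:1 hypothesis (Σ ratio = 16, N = 324):
  white: 324 × 12/16 = 243
  black: 324 × 3/16 = 60.75
  brown: 324 × 1/16 = 20.25
χ² = Σ (O − E)² / E
  white: (268 − 243)² / 243 = 2.5720
  black: (42 − 60.75)² / 60.75 = 5.7870
  brown: (14 − 20.25)² / 20.25 = 1.9290
χ² = 2.5720 + 5.7870 + 1.9290 = 10.288

10.288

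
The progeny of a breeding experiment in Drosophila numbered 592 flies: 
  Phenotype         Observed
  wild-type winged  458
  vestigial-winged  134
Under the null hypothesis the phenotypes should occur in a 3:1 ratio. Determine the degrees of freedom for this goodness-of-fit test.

1

A goodness-of-fit test with 2 phenotype classes has df = 2 − 1 = 1.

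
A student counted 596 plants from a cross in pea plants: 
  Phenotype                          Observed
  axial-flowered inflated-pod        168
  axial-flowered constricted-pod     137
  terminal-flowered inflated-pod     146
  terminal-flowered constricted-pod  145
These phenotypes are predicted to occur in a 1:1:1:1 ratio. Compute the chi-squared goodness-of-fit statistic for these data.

Total ratio parts = 4. Expected numbers out of 596:
  axial-flowered inflated-pod: 596 × 1/4 = 149
  axial-flowered constricted-pod: 596 × 1/4 = 149
  terminal-flowered inflated-pod: 596 × 1/4 = 149
  terminal-flowered constricted-pod: 596 × 1/4 = 149
χ² = Σ (O − E)² / E
  axial-flowered inflated-pod: (168 − 149)² / 149 = 2.4228
  axial-flowered constricted-pod: (137 − 149)² / 149 = 0.9664
  terminal-flowered inflated-pod: (146 − 149)² / 149 = 0.0604
  terminal-flowered constricted-pod: (145 − 149)² / 149 = 0.1074
χ² = 2.4228 + 0.9664 + 0.0604 + 0.1074 = 3.557

3.557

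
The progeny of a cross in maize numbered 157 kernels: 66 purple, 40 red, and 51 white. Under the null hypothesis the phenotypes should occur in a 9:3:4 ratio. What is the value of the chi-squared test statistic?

12.945

Expected counts for N = 157 under a 9:3:4 ratio (total parts = 16):
  purple: 157 × 9/16 = 88.3125
  red: 157 × 3/16 = 29.4375
  white: 157 × 4/16 = 39.25
χ² = Σ (O − E)² / E
  purple: (66 − 88.3125)² / 88.3125 = 5.6373
  red: (40 − 29.4375)² / 29.4375 = 3.7899
  white: (51 − 39.25)² / 39.25 = 3.5175
χ² = 5.6373 + 3.7899 + 3.5175 = 12.9447 ≈ 12.945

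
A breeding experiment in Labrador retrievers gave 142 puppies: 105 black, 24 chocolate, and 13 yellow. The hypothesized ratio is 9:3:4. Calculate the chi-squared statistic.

Expected counts for N = 142 under a 9:3:4 ratio (total parts = 16):
  black: 142 × 9/16 = 79.875
  chocolate: 142 × 3/16 = 26.625
  yellow: 142 × 4/16 = 35.5
χ² = Σ (O − E)² / E
  black: (105 − 79.875)² / 79.875 = 7.9032
  chocolate: (24 − 26.625)² / 26.625 = 0.2588
  yellow: (13 − 35.5)² / 35.5 = 14.2606
χ² = 7.9032 + 0.2588 + 14.2606 = 22.4226 ≈ 22.423

22.423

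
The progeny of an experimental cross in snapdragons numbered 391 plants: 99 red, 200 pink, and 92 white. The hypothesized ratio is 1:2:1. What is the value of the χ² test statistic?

Total ratio parts = 4. Expected numbers out of 391:
  red: 391 × 1/4 = 97.75
  pink: 391 × 2/4 = 195.5
  white: 391 × 1/4 = 97.75
χ² = Σ (O − E)² / E
  red: (99 − 97.75)² / 97.75 = 0.0160
  pink: (200 − 195.5)² / 195.5 = 0.1036
  white: (92 − 97.75)² / 97.75 = 0.3382
χ² = 0.0160 + 0.1036 + 0.3382 = 0.4578 ≈ 0.458

0.458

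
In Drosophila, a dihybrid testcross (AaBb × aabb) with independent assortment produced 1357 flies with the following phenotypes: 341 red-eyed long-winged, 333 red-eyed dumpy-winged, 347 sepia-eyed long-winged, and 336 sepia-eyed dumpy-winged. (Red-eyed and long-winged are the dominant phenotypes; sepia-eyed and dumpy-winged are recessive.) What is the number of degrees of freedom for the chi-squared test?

A dihybrid testcross with independent assortment gives a 1:1:1:1 ratio.
A goodness-of-fit test with 4 phenotype classes has df = 4 − 1 = 3.

3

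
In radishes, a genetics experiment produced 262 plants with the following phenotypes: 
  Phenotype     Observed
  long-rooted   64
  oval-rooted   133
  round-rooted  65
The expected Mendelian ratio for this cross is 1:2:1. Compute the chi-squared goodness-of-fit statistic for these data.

0.069

Expected counts for N = 262 under a 1:2:1 ratio (total parts = 4):
  long-rooted: 262 × 1/4 = 65.5
  oval-rooted: 262 × 2/4 = 131
  round-rooted: 262 × 1/4 = 65.5
χ² = Σ (O − E)² / E
  long-rooted: (64 − 65.5)² / 65.5 = 0.0344
  oval-rooted: (133 − 131)² / 131 = 0.0305
  round-rooted: (65 − 65.5)² / 65.5 = 0.0038
χ² = 0.0344 + 0.0305 + 0.0038 = 0.0687 ≈ 0.069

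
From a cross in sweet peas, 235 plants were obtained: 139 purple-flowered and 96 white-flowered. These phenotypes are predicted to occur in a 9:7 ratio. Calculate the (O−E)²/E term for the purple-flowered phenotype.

The 9:7 ratio has 16 parts, so with N = 235 the expected counts are:
  purple-flowered: 235 × 9/16 = 132.1875
  white-flowered: 235 × 7/16 = 102.8125
Contribution of purple-flowered: (139 − 132.1875)² / 132.1875 = 0.3511

0.351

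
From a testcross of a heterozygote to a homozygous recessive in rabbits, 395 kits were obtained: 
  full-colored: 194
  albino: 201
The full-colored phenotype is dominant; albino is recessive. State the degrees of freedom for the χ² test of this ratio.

1

A testcross of a heterozygote (Aa × aa) gives a 1:1 phenotypic ratio.
A goodness-of-fit test with 2 phenotype classes has df = 2 − 1 = 1.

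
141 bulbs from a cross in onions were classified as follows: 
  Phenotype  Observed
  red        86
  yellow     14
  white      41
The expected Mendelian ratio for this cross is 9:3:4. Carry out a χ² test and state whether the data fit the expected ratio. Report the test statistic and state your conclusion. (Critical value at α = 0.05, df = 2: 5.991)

7.353; not consistent

Total ratio parts = 16. Expected numbers out of 141:
  red: 141 × 9/16 = 79.3125
  yellow: 141 × 3/16 = 26.4375
  white: 141 × 4/16 = 35.25
χ² = Σ (O − E)² / E
  red: (86 − 79.3125)² / 79.3125 = 0.5639
  yellow: (14 − 26.4375)² / 26.4375 = 5.8512
  white: (41 − 35.25)² / 35.25 = 0.9379
χ² = 0.5639 + 5.8512 + 0.9379 = 7.353
Degrees of freedom = 3 − 1 = 2; critical value at α = 0.05 is 5.991.
Since 7.353 > 5.991, we reject the null hypothesis — the data do not fit the 9:3:4 ratio.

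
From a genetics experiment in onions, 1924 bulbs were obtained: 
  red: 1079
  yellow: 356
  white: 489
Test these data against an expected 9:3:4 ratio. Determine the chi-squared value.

0.205

Expected counts for N = 1924 under a 9:3:4 ratio (total parts = 16):
  red: 1924 × 9/16 = 1082.25
  yellow: 1924 × 3/16 = 360.75
  white: 1924 × 4/16 = 481
χ² = Σ (O − E)² / E
  red: (1079 − 1082.25)² / 1082.25 = 0.0098
  yellow: (356 − 360.75)² / 360.75 = 0.0625
  white: (489 − 481)² / 481 = 0.1331
χ² = 0.0098 + 0.0625 + 0.1331 = 0.2054 ≈ 0.205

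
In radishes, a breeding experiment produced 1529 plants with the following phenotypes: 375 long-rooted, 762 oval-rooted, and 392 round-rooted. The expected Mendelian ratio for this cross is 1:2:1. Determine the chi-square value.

0.394

Total ratio parts = 4. Expected numbers out of 1529:
  long-rooted: 1529 × 1/4 = 382.25
  oval-rooted: 1529 × 2/4 = 764.5
  round-rooted: 1529 × 1/4 = 382.25
χ² = Σ (O − E)² / E
  long-rooted: (375 − 382.25)² / 382.25 = 0.1375
  oval-rooted: (762 − 764.5)² / 764.5 = 0.0082
  round-rooted: (392 − 382.25)² / 382.25 = 0.2487
χ² = 0.1375 + 0.0082 + 0.2487 = 0.3944 ≈ 0.394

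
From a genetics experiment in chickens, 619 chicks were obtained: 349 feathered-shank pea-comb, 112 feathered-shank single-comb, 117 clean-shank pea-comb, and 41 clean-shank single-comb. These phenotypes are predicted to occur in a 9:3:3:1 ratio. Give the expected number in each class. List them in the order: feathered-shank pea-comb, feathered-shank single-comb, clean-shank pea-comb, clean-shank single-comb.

Expected counts for N = 619 under a 9:3:3:1 ratio (total parts = 16):
  feathered-shank pea-comb: 619 × 9/16 = 348.1875
  feathered-shank single-comb: 619 × 3/16 = 116.0625
  clean-shank pea-comb: 619 × 3/16 = 116.0625
  clean-shank single-comb: 619 × 1/16 = 38.6875

348.1875, 116.0625, 116.0625, 38.6875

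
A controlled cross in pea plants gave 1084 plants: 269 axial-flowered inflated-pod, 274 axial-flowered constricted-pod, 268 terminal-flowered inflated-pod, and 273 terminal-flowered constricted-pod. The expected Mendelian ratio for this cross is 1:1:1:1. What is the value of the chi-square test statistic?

0.096

Under the 1:1:1:1 hypothesis (Σ ratio = 4, N = 1084):
  axial-flowered inflated-pod: 1084 × 1/4 = 271
  axial-flowered constricted-pod: 1084 × 1/4 = 271
  terminal-flowered inflated-pod: 1084 × 1/4 = 271
  terminal-flowered constricted-pod: 1084 × 1/4 = 271
χ² = Σ (O − E)² / E
  axial-flowered inflated-pod: (269 − 271)² / 271 = 0.0148
  axial-flowered constricted-pod: (274 − 271)² / 271 = 0.0332
  terminal-flowered inflated-pod: (268 − 271)² / 271 = 0.0332
  terminal-flowered constricted-pod: (273 − 271)² / 271 = 0.0148
χ² = 0.0148 + 0.0332 + 0.0332 + 0.0148 = 0.096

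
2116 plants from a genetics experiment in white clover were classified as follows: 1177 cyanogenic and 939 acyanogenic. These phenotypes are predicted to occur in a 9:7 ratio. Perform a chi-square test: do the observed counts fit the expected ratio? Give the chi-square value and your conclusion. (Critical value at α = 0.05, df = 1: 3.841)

The 9:7 ratio has 16 parts, so with N = 2116 the expected counts are:
  cyanogenic: 2116 × 9/16 = 1190.25
  acyanogenic: 2116 × 7/16 = 925.75
χ² = Σ (O − E)² / E
  cyanogenic: (1177 − 1190.25)² / 1190.25 = 0.1475
  acyanogenic: (939 − 925.75)² / 925.75 = 0.1896
χ² = 0.1475 + 0.1896 = 0.3371 ≈ 0.337
Degrees of freedom = 2 − 1 = 1; critical value at α = 0.05 is 3.841.
Since 0.337 < 3.841, we fail to reject the null hypothesis — the data are consistent with the 9:7 ratio.

0.337; consistent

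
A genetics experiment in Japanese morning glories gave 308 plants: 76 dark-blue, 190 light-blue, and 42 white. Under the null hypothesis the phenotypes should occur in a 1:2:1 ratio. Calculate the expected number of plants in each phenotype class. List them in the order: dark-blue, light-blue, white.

77, 154, 77

Total ratio parts = 4. Expected numbers out of 308:
  dark-blue: 308 × 1/4 = 77
  light-blue: 308 × 2/4 = 154
  white: 308 × 1/4 = 77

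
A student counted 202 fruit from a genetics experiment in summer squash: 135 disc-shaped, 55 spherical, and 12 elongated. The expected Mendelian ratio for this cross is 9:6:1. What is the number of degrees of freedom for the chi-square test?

2

A goodness-of-fit test with 3 phenotype classes has df = 3 − 1 = 2.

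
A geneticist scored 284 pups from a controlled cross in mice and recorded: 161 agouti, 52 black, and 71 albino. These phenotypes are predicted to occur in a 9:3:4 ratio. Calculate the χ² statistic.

0.039

Expected counts for N = 284 under a 9:3:4 ratio (total parts = 16):
  agouti: 284 × 9/16 = 159.75
  black: 284 × 3/16 = 53.25
  albino: 284 × 4/16 = 71
χ² = Σ (O − E)² / E
  agouti: (161 − 159.75)² / 159.75 = 0.0098
  black: (52 − 53.25)² / 53.25 = 0.0293
  albino: (71 − 71)² / 71 = 0.0000
χ² = 0.0098 + 0.0293 + 0.0000 = 0.0391 ≈ 0.039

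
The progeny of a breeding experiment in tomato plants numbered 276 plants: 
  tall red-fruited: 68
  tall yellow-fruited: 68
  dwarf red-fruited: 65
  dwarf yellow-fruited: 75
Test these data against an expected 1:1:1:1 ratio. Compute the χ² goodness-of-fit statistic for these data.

0.783

Expected counts for N = 276 under a 1:1:1:1 ratio (total parts = 4):
  tall red-fruited: 276 × 1/4 = 69
  tall yellow-fruited: 276 × 1/4 = 69
  dwarf red-fruited: 276 × 1/4 = 69
  dwarf yellow-fruited: 276 × 1/4 = 69
χ² = Σ (O − E)² / E
  tall red-fruited: (68 − 69)² / 69 = 0.0145
  tall yellow-fruited: (68 − 69)² / 69 = 0.0145
  dwarf red-fruited: (65 − 69)² / 69 = 0.2319
  dwarf yellow-fruited: (75 − 69)² / 69 = 0.5217
χ² = 0.0145 + 0.0145 + 0.2319 + 0.5217 = 0.7826 ≈ 0.783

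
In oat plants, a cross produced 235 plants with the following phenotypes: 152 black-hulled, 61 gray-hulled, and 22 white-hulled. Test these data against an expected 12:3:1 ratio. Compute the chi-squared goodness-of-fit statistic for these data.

The 12:3:1 ratio has 16 parts, so with N = 235 the expected counts are:
  black-hulled: 235 × 12/16 = 176.25
  gray-hulled: 235 × 3/16 = 44.0625
  white-hulled: 235 × 1/16 = 14.6875
χ² = Σ (O − E)² / E
  black-hulled: (152 − 176.25)² / 176.25 = 3.3365
  gray-hulled: (61 − 44.0625)² / 44.0625 = 6.5107
  white-hulled: (22 − 14.6875)² / 14.6875 = 3.6407
χ² = 3.3365 + 6.5107 + 3.6407 = 13.4879 ≈ 13.488

13.488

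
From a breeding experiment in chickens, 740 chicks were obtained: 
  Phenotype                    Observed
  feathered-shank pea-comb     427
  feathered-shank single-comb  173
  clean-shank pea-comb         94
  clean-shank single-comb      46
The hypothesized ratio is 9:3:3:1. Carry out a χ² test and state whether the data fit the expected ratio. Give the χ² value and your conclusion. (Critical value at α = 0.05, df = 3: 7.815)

Total ratio parts = 16. Expected numbers out of 740:
  feathered-shank pea-comb: 740 × 9/16 = 416.25
  feathered-shank single-comb: 740 × 3/16 = 138.75
  clean-shank pea-comb: 740 × 3/16 = 138.75
  clean-shank single-comb: 740 × 1/16 = 46.25
χ² = Σ (O − E)² / E
  feathered-shank pea-comb: (427 − 416.25)² / 416.25 = 0.2776
  feathered-shank single-comb: (173 − 138.75)² / 138.75 = 8.4545
  clean-shank pea-comb: (94 − 138.75)² / 138.75 = 14.4329
  clean-shank single-comb: (46 − 46.25)² / 46.25 = 0.0014
χ² = 0.2776 + 8.4545 + 14.4329 + 0.0014 = 23.1664 ≈ 23.166
Degrees of freedom = 4 − 1 = 3; critical value at α = 0.05 is 7.815.
Since 23.166 > 7.815, we reject the null hypothesis — the data do not fit the 9:3:3:1 ratio.

23.166; not consistent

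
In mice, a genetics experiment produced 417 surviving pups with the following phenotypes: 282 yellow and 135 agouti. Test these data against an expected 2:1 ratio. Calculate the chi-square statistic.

0.173

The 2:1 ratio has 3 parts, so with N = 417 the expected counts are:
  yellow: 417 × 2/3 = 278
  agouti: 417 × 1/3 = 139
χ² = Σ (O − E)² / E
  yellow: (282 − 278)² / 278 = 0.0576
  agouti: (135 − 139)² / 139 = 0.1151
χ² = 0.0576 + 0.1151 = 0.1727 ≈ 0.173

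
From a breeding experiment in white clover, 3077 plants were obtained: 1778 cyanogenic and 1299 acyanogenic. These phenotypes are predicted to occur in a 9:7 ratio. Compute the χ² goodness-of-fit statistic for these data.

Under the 9:7 hypothesis (Σ ratio = 16, N = 3077):
  cyanogenic: 3077 × 9/16 = 1730.8125
  acyanogenic: 3077 × 7/16 = 1346.1875
χ² = Σ (O − E)² / E
  cyanogenic: (1778 − 1730.8125)² / 1730.8125 = 1.2865
  acyanogenic: (1299 − 1346.1875)² / 1346.1875 = 1.6540
χ² = 1.2865 + 1.6540 = 2.9405 ≈ 2.941

2.941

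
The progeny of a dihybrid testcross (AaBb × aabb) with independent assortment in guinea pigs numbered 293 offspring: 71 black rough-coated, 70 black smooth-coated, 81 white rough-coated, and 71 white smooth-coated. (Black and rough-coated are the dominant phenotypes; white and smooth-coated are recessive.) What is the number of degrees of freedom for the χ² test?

3

A dihybrid testcross with independent assortment gives a 1:1:1:1 ratio.
A goodness-of-fit test with 4 phenotype classes has df = 4 − 1 = 3.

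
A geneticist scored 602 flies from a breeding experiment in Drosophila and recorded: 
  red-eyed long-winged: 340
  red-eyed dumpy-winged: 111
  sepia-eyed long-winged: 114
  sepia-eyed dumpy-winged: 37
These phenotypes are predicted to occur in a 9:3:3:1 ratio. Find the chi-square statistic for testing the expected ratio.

0.058

Total ratio parts = 16. Expected numbers out of 602:
  red-eyed long-winged: 602 × 9/16 = 338.625
  red-eyed dumpy-winged: 602 × 3/16 = 112.875
  sepia-eyed long-winged: 602 × 3/16 = 112.875
  sepia-eyed dumpy-winged: 602 × 1/16 = 37.625
χ² = Σ (O − E)² / E
  red-eyed long-winged: (340 − 338.625)² / 338.625 = 0.0056
  red-eyed dumpy-winged: (111 − 112.875)² / 112.875 = 0.0311
  sepia-eyed long-winged: (114 − 112.875)² / 112.875 = 0.0112
  sepia-eyed dumpy-winged: (37 − 37.625)² / 37.625 = 0.0104
χ² = 0.0056 + 0.0311 + 0.0112 + 0.0104 = 0.0583 ≈ 0.058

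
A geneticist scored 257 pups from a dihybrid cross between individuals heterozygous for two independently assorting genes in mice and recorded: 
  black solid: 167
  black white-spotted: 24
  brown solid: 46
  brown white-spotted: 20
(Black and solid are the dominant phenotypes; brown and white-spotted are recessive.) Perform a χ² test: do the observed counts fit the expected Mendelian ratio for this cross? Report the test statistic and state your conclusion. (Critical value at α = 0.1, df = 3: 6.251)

A dihybrid F₂ with independent assortment and complete dominance at both loci gives a 9:3:3:1 phenotypic ratio.
Expected counts for N = 257 under a 9:3:3:1 ratio (total parts = 16):
  black solid: 257 × 9/16 = 144.5625
  black white-spotted: 257 × 3/16 = 48.1875
  brown solid: 257 × 3/16 = 48.1875
  brown white-spotted: 257 × 1/16 = 16.0625
χ² = Σ (O − E)² / E
  black solid: (167 − 144.5625)² / 144.5625 = 3.4825
  black white-spotted: (24 − 48.1875)² / 48.1875 = 12.1408
  brown solid: (46 − 48.1875)² / 48.1875 = 0.0993
  brown white-spotted: (20 − 16.0625)² / 16.0625 = 0.9652
χ² = 3.4825 + 12.1408 + 0.0993 + 0.9652 = 16.6878 ≈ 16.688
Degrees of freedom = 4 − 1 = 3; critical value at α = 0.1 is 6.251.
Since 16.688 > 6.251, we reject the null hypothesis — the data do not fit the 9:3:3:1 ratio.

16.688; not consistent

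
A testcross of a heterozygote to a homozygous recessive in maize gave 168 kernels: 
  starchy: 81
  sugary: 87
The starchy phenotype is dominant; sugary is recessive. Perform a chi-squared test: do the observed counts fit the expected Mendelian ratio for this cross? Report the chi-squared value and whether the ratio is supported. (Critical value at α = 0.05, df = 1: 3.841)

0.214; consistent

A testcross of a heterozygote (Aa × aa) gives a 1:1 phenotypic ratio.
The 1:1 ratio has 2 parts, so with N = 168 the expected counts are:
  starchy: 168 × 1/2 = 84
  sugary: 168 × 1/2 = 84
χ² = Σ (O − E)² / E
  starchy: (81 − 84)² / 84 = 0.1071
  sugary: (87 − 84)² / 84 = 0.1071
χ² = 0.1071 + 0.1071 = 0.2142 ≈ 0.214
Degrees of freedom = 2 − 1 = 1; critical value at α = 0.05 is 3.841.
Since 0.214 < 3.841, we fail to reject the null hypothesis — the data are consistent with the 1:1 ratio.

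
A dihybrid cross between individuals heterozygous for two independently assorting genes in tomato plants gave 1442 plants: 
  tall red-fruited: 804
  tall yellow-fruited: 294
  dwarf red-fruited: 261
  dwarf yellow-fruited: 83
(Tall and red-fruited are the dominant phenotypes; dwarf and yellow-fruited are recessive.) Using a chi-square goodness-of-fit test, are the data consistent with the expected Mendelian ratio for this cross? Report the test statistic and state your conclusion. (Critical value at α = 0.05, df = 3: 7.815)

A dihybrid F₂ with independent assortment and complete dominance at both loci gives a 9:3:3:1 phenotypic ratio.
Expected counts for N = 1442 under a 9:3:3:1 ratio (total parts = 16):
  tall red-fruited: 1442 × 9/16 = 811.125
  tall yellow-fruited: 1442 × 3/16 = 270.375
  dwarf red-fruited: 1442 × 3/16 = 270.375
  dwarf yellow-fruited: 1442 × 1/16 = 90.125
χ² = Σ (O − E)² / E
  tall red-fruited: (804 − 811.125)² / 811.125 = 0.0626
  tall yellow-fruited: (294 − 270.375)² / 270.375 = 2.0643
  dwarf red-fruited: (261 − 270.375)² / 270.375 = 0.3251
  dwarf yellow-fruited: (83 − 90.125)² / 90.125 = 0.5633
χ² = 0.0626 + 2.0643 + 0.3251 + 0.5633 = 3.0153 ≈ 3.015
Degrees of freedom = 4 − 1 = 3; critical value at α = 0.05 is 7.815.
Since 3.015 < 7.815, we fail to reject the null hypothesis — the data are consistent with the 9:3:3:1 ratio.

3.015; consistent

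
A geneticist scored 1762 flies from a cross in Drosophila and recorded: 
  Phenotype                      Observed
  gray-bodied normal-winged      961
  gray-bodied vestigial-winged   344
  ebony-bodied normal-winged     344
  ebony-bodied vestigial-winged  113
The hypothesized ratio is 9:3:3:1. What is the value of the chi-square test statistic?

The 9:3:3:1 ratio has 16 parts, so with N = 1762 the expected counts are:
  gray-bodied normal-winged: 1762 × 9/16 = 991.125
  gray-bodied vestigial-winged: 1762 × 3/16 = 330.375
  ebony-bodied normal-winged: 1762 × 3/16 = 330.375
  ebony-bodied vestigial-winged: 1762 × 1/16 = 110.125
χ² = Σ (O − E)² / E
  gray-bodied normal-winged: (961 − 991.125)² / 991.125 = 0.9156
  gray-bodied vestigial-winged: (344 − 330.375)² / 330.375 = 0.5619
  ebony-bodied normal-winged: (344 − 330.375)² / 330.375 = 0.5619
  ebony-bodied vestigial-winged: (113 − 110.125)² / 110.125 = 0.0751
χ² = 0.9156 + 0.5619 + 0.5619 + 0.0751 = 2.1145 ≈ 2.115

2.115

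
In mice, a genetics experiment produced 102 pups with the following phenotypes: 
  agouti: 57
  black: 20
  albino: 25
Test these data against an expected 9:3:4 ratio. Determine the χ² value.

Total ratio parts = 16. Expected numbers out of 102:
  agouti: 102 × 9/16 = 57.375
  black: 102 × 3/16 = 19.125
  albino: 102 × 4/16 = 25.5
χ² = Σ (O − E)² / E
  agouti: (57 − 57.375)² / 57.375 = 0.0025
  black: (20 − 19.125)² / 19.125 = 0.0400
  albino: (25 − 25.5)² / 25.5 = 0.0098
χ² = 0.0025 + 0.0400 + 0.0098 = 0.0523 ≈ 0.052

0.052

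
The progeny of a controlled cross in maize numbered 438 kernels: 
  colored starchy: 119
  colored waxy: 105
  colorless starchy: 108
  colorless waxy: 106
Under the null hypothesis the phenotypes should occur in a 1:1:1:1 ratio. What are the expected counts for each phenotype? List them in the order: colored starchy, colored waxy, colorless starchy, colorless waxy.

Under the 1:1:1:1 hypothesis (Σ ratio = 4, N = 438):
  colored starchy: 438 × 1/4 = 109.5
  colored waxy: 438 × 1/4 = 109.5
  colorless starchy: 438 × 1/4 = 109.5
  colorless waxy: 438 × 1/4 = 109.5

109.5, 109.5, 109.5, 109.5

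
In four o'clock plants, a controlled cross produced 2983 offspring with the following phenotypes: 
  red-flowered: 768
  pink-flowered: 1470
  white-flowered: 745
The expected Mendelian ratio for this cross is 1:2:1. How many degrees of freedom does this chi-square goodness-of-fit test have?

2

A goodness-of-fit test with 3 phenotype classes has df = 3 − 1 = 2.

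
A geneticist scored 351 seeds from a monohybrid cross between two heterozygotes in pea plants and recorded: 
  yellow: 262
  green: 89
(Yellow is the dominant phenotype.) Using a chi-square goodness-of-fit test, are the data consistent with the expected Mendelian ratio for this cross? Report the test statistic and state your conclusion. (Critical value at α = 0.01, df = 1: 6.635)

For a monohybrid cross between heterozygotes with complete dominance, the expected phenotypic ratio is 3:1.
The 3:1 ratio has 4 parts, so with N = 351 the expected counts are:
  yellow: 351 × 3/4 = 263.25
  green: 351 × 1/4 = 87.75
χ² = Σ (O − E)² / E
  yellow: (262 − 263.25)² / 263.25 = 0.0059
  green: (89 − 87.75)² / 87.75 = 0.0178
χ² = 0.0059 + 0.0178 = 0.0237 ≈ 0.024
Degrees of freedom = 2 − 1 = 1; critical value at α = 0.01 is 6.635.
Since 0.024 < 6.635, we fail to reject the null hypothesis — the data are consistent with the 3:1 ratio.

0.024; consistent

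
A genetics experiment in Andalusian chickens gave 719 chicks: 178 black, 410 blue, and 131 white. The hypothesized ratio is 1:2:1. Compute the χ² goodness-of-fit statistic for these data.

Total ratio parts = 4. Expected numbers out of 719:
  black: 719 × 1/4 = 179.75
  blue: 719 × 2/4 = 359.5
  white: 719 × 1/4 = 179.75
χ² = Σ (O − E)² / E
  black: (178 − 179.75)² / 179.75 = 0.0170
  blue: (410 − 359.5)² / 359.5 = 7.0939
  white: (131 − 179.75)² / 179.75 = 13.2215
χ² = 0.0170 + 7.0939 + 13.2215 = 20.3324 ≈ 20.332

20.332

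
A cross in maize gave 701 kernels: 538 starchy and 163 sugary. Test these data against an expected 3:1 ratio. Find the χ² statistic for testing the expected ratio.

Under the 3:1 hypothesis (Σ ratio = 4, N = 701):
  starchy: 701 × 3/4 = 525.75
  sugary: 701 × 1/4 = 175.25
χ² = Σ (O − E)² / E
  starchy: (538 − 525.75)² / 525.75 = 0.2854
  sugary: (163 − 175.25)² / 175.25 = 0.8563
χ² = 0.2854 + 0.8563 = 1.1417 ≈ 1.142

1.142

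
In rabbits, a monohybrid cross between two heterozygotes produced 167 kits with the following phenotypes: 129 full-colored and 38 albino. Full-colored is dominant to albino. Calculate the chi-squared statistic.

0.449

For a monohybrid cross between heterozygotes with complete dominance, the expected phenotypic ratio is 3:1.
Expected counts for N = 167 under a 3:1 ratio (total parts = 4):
  full-colored: 167 × 3/4 = 125.25
  albino: 167 × 1/4 = 41.75
χ² = Σ (O − E)² / E
  full-colored: (129 − 125.25)² / 125.25 = 0.1123
  albino: (38 − 41.75)² / 41.75 = 0.3368
χ² = 0.1123 + 0.3368 = 0.4491 ≈ 0.449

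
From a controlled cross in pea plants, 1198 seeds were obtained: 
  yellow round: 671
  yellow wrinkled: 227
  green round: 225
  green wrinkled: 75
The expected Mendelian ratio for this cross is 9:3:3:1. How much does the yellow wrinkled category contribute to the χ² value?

0.025

Total ratio parts = 16. Expected numbers out of 1198:
  yellow round: 1198 × 9/16 = 673.875
  yellow wrinkled: 1198 × 3/16 = 224.625
  green round: 1198 × 3/16 = 224.625
  green wrinkled: 1198 × 1/16 = 74.875
Contribution of yellow wrinkled: (227 − 224.625)² / 224.625 = 0.0251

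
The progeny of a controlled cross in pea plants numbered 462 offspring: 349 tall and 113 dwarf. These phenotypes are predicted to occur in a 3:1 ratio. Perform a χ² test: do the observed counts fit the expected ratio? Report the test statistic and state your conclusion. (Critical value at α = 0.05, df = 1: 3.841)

0.072; consistent

Under the 3:1 hypothesis (Σ ratio = 4, N = 462):
  tall: 462 × 3/4 = 346.5
  dwarf: 462 × 1/4 = 115.5
χ² = Σ (O − E)² / E
  tall: (349 − 346.5)² / 346.5 = 0.0180
  dwarf: (113 − 115.5)² / 115.5 = 0.0541
χ² = 0.0180 + 0.0541 = 0.0721 ≈ 0.072
Degrees of freedom = 2 − 1 = 1; critical value at α = 0.05 is 3.841.
Since 0.072 < 3.841, we fail to reject the null hypothesis — the data are consistent with the 3:1 ratio.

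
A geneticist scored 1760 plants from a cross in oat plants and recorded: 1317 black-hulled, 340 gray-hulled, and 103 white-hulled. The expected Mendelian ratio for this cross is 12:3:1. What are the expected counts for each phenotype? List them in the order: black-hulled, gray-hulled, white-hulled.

1320, 330, 110

Under the 12:3:1 hypothesis (Σ ratio = 16, N = 1760):
  black-hulled: 1760 × 12/16 = 1320
  gray-hulled: 1760 × 3/16 = 330
  white-hulled: 1760 × 1/16 = 110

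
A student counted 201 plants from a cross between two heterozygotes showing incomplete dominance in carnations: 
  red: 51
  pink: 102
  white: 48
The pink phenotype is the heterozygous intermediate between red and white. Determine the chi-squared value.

With incomplete dominance, a heterozygote × heterozygote cross gives a 1:2:1 phenotypic ratio.
The 1:2:1 ratio has 4 parts, so with N = 201 the expected counts are:
  red: 201 × 1/4 = 50.25
  pink: 201 × 2/4 = 100.5
  white: 201 × 1/4 = 50.25
χ² = Σ (O − E)² / E
  red: (51 − 50.25)² / 50.25 = 0.0112
  pink: (102 − 100.5)² / 100.5 = 0.0224
  white: (48 − 50.25)² / 50.25 = 0.1007
χ² = 0.0112 + 0.0224 + 0.1007 = 0.1343 ≈ 0.134

0.134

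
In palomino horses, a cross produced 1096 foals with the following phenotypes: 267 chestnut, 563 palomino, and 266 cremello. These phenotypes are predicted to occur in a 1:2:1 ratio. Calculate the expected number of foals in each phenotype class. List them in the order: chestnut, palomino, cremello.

Expected counts for N = 1096 under a 1:2:1 ratio (total parts = 4):
  chestnut: 1096 × 1/4 = 274
  palomino: 1096 × 2/4 = 548
  cremello: 1096 × 1/4 = 274

274, 548, 274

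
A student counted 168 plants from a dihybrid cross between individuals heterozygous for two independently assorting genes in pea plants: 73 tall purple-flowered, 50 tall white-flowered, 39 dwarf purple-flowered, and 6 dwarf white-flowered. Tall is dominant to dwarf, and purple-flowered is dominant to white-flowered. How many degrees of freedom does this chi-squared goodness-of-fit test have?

3

A dihybrid F₂ with independent assortment and complete dominance at both loci gives a 9:3:3:1 phenotypic ratio.
A goodness-of-fit test with 4 phenotype classes has df = 4 − 1 = 3.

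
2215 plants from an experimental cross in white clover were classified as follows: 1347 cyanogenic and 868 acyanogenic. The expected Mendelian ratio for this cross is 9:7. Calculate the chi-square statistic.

18.737

Under the 9:7 hypothesis (Σ ratio = 16, N = 2215):
  cyanogenic: 2215 × 9/16 = 1245.9375
  acyanogenic: 2215 × 7/16 = 969.0625
χ² = Σ (O − E)² / E
  cyanogenic: (1347 − 1245.9375)² / 1245.9375 = 8.1975
  acyanogenic: (868 − 969.0625)² / 969.0625 = 10.5397
χ² = 8.1975 + 10.5397 = 18.7372 ≈ 18.737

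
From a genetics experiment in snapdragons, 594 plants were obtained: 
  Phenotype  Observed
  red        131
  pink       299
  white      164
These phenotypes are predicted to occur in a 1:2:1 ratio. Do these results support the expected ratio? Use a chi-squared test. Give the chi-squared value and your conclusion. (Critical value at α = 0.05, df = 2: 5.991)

3.694; consistent

Expected counts for N = 594 under a 1:2:1 ratio (total parts = 4):
  red: 594 × 1/4 = 148.5
  pink: 594 × 2/4 = 297
  white: 594 × 1/4 = 148.5
χ² = Σ (O − E)² / E
  red: (131 − 148.5)² / 148.5 = 2.0623
  pink: (299 − 297)² / 297 = 0.0135
  white: (164 − 148.5)² / 148.5 = 1.6178
χ² = 2.0623 + 0.0135 + 1.6178 = 3.6936 ≈ 3.694
Degrees of freedom = 3 − 1 = 2; critical value at α = 0.05 is 5.991.
Since 3.694 < 5.991, we fail to reject the null hypothesis — the data are consistent with the 1:2:1 ratio.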